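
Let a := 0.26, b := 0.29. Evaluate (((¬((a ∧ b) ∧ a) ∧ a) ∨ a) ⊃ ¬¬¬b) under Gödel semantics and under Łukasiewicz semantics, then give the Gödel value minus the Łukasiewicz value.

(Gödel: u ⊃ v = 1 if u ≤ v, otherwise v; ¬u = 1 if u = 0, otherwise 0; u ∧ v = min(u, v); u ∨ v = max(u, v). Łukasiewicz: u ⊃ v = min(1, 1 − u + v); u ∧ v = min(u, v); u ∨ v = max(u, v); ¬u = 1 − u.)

-1.00

Gödel evaluation:
  (a ∧ b) = min(0.26, 0.29) = 0.26
  ((a ∧ b) ∧ a) = min(0.26, 0.26) = 0.26
  ¬((a ∧ b) ∧ a): Gödel ¬ of 0.26 = 0 (operand ≠ 0)
  (¬((a ∧ b) ∧ a) ∧ a) = min(0, 0.26) = 0
  ((¬((a ∧ b) ∧ a) ∧ a) ∨ a) = max(0, 0.26) = 0.26
  ¬b: Gödel ¬ of 0.29 = 0 (operand ≠ 0)
  ¬¬b: Gödel ¬ of 0 = 1 (operand is 0)
  ¬¬¬b: Gödel ¬ of 1 = 0 (operand ≠ 0)
  (((¬((a ∧ b) ∧ a) ∧ a) ∨ a) ⊃ ¬¬¬b): 0.26 > 0, so result = 0
  Gödel value = 0
Łukasiewicz evaluation:
  (a ∧ b) = min(0.26, 0.29) = 0.26
  ((a ∧ b) ∧ a) = min(0.26, 0.26) = 0.26
  ¬((a ∧ b) ∧ a): Łukasiewicz ¬ gives 1 − 0.26 = 0.74
  (¬((a ∧ b) ∧ a) ∧ a) = min(0.74, 0.26) = 0.26
  ((¬((a ∧ b) ∧ a) ∧ a) ∨ a) = max(0.26, 0.26) = 0.26
  ¬b: Łukasiewicz ¬ gives 1 − 0.29 = 0.71
  ¬¬b: Łukasiewicz ¬ gives 1 − 0.71 = 0.29
  ¬¬¬b: Łukasiewicz ¬ gives 1 − 0.29 = 0.71
  (((¬((a ∧ b) ∧ a) ∧ a) ∨ a) ⊃ ¬¬¬b): min(1, 1 − 0.26 + 0.71) = 1
  Łukasiewicz value = 1
Difference: 0 − 1 = -1.00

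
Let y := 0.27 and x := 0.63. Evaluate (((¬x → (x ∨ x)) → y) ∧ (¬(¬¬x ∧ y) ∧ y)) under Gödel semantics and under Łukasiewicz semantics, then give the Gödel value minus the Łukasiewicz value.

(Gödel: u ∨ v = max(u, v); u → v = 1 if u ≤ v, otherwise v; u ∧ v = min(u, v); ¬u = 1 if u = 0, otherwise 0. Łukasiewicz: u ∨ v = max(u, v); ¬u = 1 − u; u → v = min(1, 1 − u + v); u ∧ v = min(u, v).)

Gödel evaluation:
  ¬x: Gödel ¬ of 0.63 = 0 (operand ≠ 0)
  (x ∨ x) = max(0.63, 0.63) = 0.63
  (¬x → (x ∨ x)): 0 ≤ 0.63, so result = 1
  ((¬x → (x ∨ x)) → y): 1 > 0.27, so result = 0.27
  ¬x: Gödel ¬ of 0.63 = 0 (operand ≠ 0)
  ¬¬x: Gödel ¬ of 0 = 1 (operand is 0)
  (¬¬x ∧ y) = min(1, 0.27) = 0.27
  ¬(¬¬x ∧ y): Gödel ¬ of 0.27 = 0 (operand ≠ 0)
  (¬(¬¬x ∧ y) ∧ y) = min(0, 0.27) = 0
  (((¬x → (x ∨ x)) → y) ∧ (¬(¬¬x ∧ y) ∧ y)) = min(0.27, 0) = 0
  Gödel value = 0
Łukasiewicz evaluation:
  ¬x: Łukasiewicz ¬ gives 1 − 0.63 = 0.37
  (x ∨ x) = max(0.63, 0.63) = 0.63
  (¬x → (x ∨ x)): min(1, 1 − 0.37 + 0.63) = 1
  ((¬x → (x ∨ x)) → y): min(1, 1 − 1 + 0.27) = 0.27
  ¬x: Łukasiewicz ¬ gives 1 − 0.63 = 0.37
  ¬¬x: Łukasiewicz ¬ gives 1 − 0.37 = 0.63
  (¬¬x ∧ y) = min(0.63, 0.27) = 0.27
  ¬(¬¬x ∧ y): Łukasiewicz ¬ gives 1 − 0.27 = 0.73
  (¬(¬¬x ∧ y) ∧ y) = min(0.73, 0.27) = 0.27
  (((¬x → (x ∨ x)) → y) ∧ (¬(¬¬x ∧ y) ∧ y)) = min(0.27, 0.27) = 0.27
  Łukasiewicz value = 0.27
Difference: 0 − 0.27 = -0.27

-0.27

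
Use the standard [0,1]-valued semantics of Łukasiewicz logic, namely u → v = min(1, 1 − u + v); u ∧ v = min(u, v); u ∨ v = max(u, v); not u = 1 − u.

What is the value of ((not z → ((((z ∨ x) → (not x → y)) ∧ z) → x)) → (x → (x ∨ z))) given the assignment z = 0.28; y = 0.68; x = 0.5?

1.00

not z: Łukasiewicz ¬ gives 1 − 0.28 = 0.72
(z ∨ x) = max(0.28, 0.5) = 0.5
not x: Łukasiewicz ¬ gives 1 − 0.5 = 0.5
(not x → y): min(1, 1 − 0.5 + 0.68) = 1
((z ∨ x) → (not x → y)): min(1, 1 − 0.5 + 1) = 1
(((z ∨ x) → (not x → y)) ∧ z) = min(1, 0.28) = 0.28
((((z ∨ x) → (not x → y)) ∧ z) → x): min(1, 1 − 0.28 + 0.5) = 1
(not z → ((((z ∨ x) → (not x → y)) ∧ z) → x)): min(1, 1 − 0.72 + 1) = 1
(x ∨ z) = max(0.5, 0.28) = 0.5
(x → (x ∨ z)): min(1, 1 − 0.5 + 0.5) = 1
((not z → ((((z ∨ x) → (not x → y)) ∧ z) → x)) → (x → (x ∨ z))): min(1, 1 − 1 + 1) = 1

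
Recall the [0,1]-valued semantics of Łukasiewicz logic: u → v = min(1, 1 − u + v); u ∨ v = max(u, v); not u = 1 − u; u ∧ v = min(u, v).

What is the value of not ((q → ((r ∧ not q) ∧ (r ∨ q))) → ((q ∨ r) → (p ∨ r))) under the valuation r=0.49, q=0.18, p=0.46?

not q: Łukasiewicz ¬ gives 1 − 0.18 = 0.82
(r ∧ not q) = min(0.49, 0.82) = 0.49
(r ∨ q) = max(0.49, 0.18) = 0.49
((r ∧ not q) ∧ (r ∨ q)) = min(0.49, 0.49) = 0.49
(q → ((r ∧ not q) ∧ (r ∨ q))): min(1, 1 − 0.18 + 0.49) = 1
(q ∨ r) = max(0.18, 0.49) = 0.49
(p ∨ r) = max(0.46, 0.49) = 0.49
((q ∨ r) → (p ∨ r)): min(1, 1 − 0.49 + 0.49) = 1
((q → ((r ∧ not q) ∧ (r ∨ q))) → ((q ∨ r) → (p ∨ r))): min(1, 1 − 1 + 1) = 1
not ((q → ((r ∧ not q) ∧ (r ∨ q))) → ((q ∨ r) → (p ∨ r))): Łukasiewicz ¬ gives 1 − 1 = 0

0.00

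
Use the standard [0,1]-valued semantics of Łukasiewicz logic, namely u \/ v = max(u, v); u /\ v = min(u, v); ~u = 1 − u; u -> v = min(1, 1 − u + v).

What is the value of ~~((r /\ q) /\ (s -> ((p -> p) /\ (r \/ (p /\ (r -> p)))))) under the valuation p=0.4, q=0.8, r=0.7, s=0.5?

0.70

(r /\ q) = min(0.7, 0.8) = 0.7
(p -> p): min(1, 1 − 0.4 + 0.4) = 1
(r -> p): min(1, 1 − 0.7 + 0.4) = 0.7
(p /\ (r -> p)) = min(0.4, 0.7) = 0.4
(r \/ (p /\ (r -> p))) = max(0.7, 0.4) = 0.7
((p -> p) /\ (r \/ (p /\ (r -> p)))) = min(1, 0.7) = 0.7
(s -> ((p -> p) /\ (r \/ (p /\ (r -> p))))): min(1, 1 − 0.5 + 0.7) = 1
((r /\ q) /\ (s -> ((p -> p) /\ (r \/ (p /\ (r -> p)))))) = min(0.7, 1) = 0.7
~((r /\ q) /\ (s -> ((p -> p) /\ (r \/ (p /\ (r -> p)))))): Łukasiewicz ¬ gives 1 − 0.7 = 0.3
~~((r /\ q) /\ (s -> ((p -> p) /\ (r \/ (p /\ (r -> p)))))): Łukasiewicz ¬ gives 1 − 0.3 = 0.7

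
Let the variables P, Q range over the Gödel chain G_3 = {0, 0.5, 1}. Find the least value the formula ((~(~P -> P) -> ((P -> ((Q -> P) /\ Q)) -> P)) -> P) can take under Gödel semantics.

0.50

The minimum is attained at P = 0.5, Q = 0:
  ~P: Gödel ¬ of 0.5 = 0 (operand ≠ 0)
  (~P -> P): 0 ≤ 0.5, so result = 1
  ~(~P -> P): Gödel ¬ of 1 = 0 (operand ≠ 0)
  (Q -> P): 0 ≤ 0.5, so result = 1
  ((Q -> P) /\ Q) = min(1, 0) = 0
  (P -> ((Q -> P) /\ Q)): 0.5 > 0, so result = 0
  ((P -> ((Q -> P) /\ Q)) -> P): 0 ≤ 0.5, so result = 1
  (~(~P -> P) -> ((P -> ((Q -> P) /\ Q)) -> P)): 0 ≤ 1, so result = 1
  ((~(~P -> P) -> ((P -> ((Q -> P) /\ Q)) -> P)) -> P): 1 > 0.5, so result = 0.5
Checking all 9 assignments confirms none give a value below 0.50.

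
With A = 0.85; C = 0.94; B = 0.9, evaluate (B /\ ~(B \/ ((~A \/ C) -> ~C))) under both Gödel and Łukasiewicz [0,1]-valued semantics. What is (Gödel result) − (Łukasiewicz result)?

Gödel evaluation:
  ~A: Gödel ¬ of 0.85 = 0 (operand ≠ 0)
  (~A \/ C) = max(0, 0.94) = 0.94
  ~C: Gödel ¬ of 0.94 = 0 (operand ≠ 0)
  ((~A \/ C) -> ~C): 0.94 > 0, so result = 0
  (B \/ ((~A \/ C) -> ~C)) = max(0.9, 0) = 0.9
  ~(B \/ ((~A \/ C) -> ~C)): Gödel ¬ of 0.9 = 0 (operand ≠ 0)
  (B /\ ~(B \/ ((~A \/ C) -> ~C))) = min(0.9, 0) = 0
  Gödel value = 0
Łukasiewicz evaluation:
  ~A: Łukasiewicz ¬ gives 1 − 0.85 = 0.15
  (~A \/ C) = max(0.15, 0.94) = 0.94
  ~C: Łukasiewicz ¬ gives 1 − 0.94 = 0.06
  ((~A \/ C) -> ~C): min(1, 1 − 0.94 + 0.06) = 0.12
  (B \/ ((~A \/ C) -> ~C)) = max(0.9, 0.12) = 0.9
  ~(B \/ ((~A \/ C) -> ~C)): Łukasiewicz ¬ gives 1 − 0.9 = 0.1
  (B /\ ~(B \/ ((~A \/ C) -> ~C))) = min(0.9, 0.1) = 0.1
  Łukasiewicz value = 0.1
Difference: 0 − 0.1 = -0.10

-0.10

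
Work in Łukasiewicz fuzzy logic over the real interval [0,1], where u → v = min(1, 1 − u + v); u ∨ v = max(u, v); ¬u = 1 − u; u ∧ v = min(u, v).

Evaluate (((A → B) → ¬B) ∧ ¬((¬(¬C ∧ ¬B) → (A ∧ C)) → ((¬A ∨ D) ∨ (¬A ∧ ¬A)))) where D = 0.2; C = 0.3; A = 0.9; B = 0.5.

(A → B): min(1, 1 − 0.9 + 0.5) = 0.6
¬B: Łukasiewicz ¬ gives 1 − 0.5 = 0.5
((A → B) → ¬B): min(1, 1 − 0.6 + 0.5) = 0.9
¬C: Łukasiewicz ¬ gives 1 − 0.3 = 0.7
¬B: Łukasiewicz ¬ gives 1 − 0.5 = 0.5
(¬C ∧ ¬B) = min(0.7, 0.5) = 0.5
¬(¬C ∧ ¬B): Łukasiewicz ¬ gives 1 − 0.5 = 0.5
(A ∧ C) = min(0.9, 0.3) = 0.3
(¬(¬C ∧ ¬B) → (A ∧ C)): min(1, 1 − 0.5 + 0.3) = 0.8
¬A: Łukasiewicz ¬ gives 1 − 0.9 = 0.1
(¬A ∨ D) = max(0.1, 0.2) = 0.2
¬A: Łukasiewicz ¬ gives 1 − 0.9 = 0.1
¬A: Łukasiewicz ¬ gives 1 − 0.9 = 0.1
(¬A ∧ ¬A) = min(0.1, 0.1) = 0.1
((¬A ∨ D) ∨ (¬A ∧ ¬A)) = max(0.2, 0.1) = 0.2
((¬(¬C ∧ ¬B) → (A ∧ C)) → ((¬A ∨ D) ∨ (¬A ∧ ¬A))): min(1, 1 − 0.8 + 0.2) = 0.4
¬((¬(¬C ∧ ¬B) → (A ∧ C)) → ((¬A ∨ D) ∨ (¬A ∧ ¬A))): Łukasiewicz ¬ gives 1 − 0.4 = 0.6
(((A → B) → ¬B) ∧ ¬((¬(¬C ∧ ¬B) → (A ∧ C)) → ((¬A ∨ D) ∨ (¬A ∧ ¬A)))) = min(0.9, 0.6) = 0.6

0.60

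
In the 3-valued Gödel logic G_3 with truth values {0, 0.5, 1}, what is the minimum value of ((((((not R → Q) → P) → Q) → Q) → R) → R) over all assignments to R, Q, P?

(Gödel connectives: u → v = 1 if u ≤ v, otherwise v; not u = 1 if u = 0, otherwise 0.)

The minimum is attained at R = 0.5, Q = 0, P = 0:
  not R: Gödel ¬ of 0.5 = 0 (operand ≠ 0)
  (not R → Q): 0 ≤ 0, so result = 1
  ((not R → Q) → P): 1 > 0, so result = 0
  (((not R → Q) → P) → Q): 0 ≤ 0, so result = 1
  ((((not R → Q) → P) → Q) → Q): 1 > 0, so result = 0
  (((((not R → Q) → P) → Q) → Q) → R): 0 ≤ 0.5, so result = 1
  ((((((not R → Q) → P) → Q) → Q) → R) → R): 1 > 0.5, so result = 0.5
Checking all 27 assignments confirms none give a value below 0.50.

0.50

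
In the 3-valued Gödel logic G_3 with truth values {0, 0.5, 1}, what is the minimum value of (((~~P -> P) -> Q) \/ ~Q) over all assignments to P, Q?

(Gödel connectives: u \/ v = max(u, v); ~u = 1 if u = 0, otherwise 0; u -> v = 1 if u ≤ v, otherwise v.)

The minimum is attained at P = 0, Q = 0.5:
  ~P: Gödel ¬ of 0 = 1 (operand is 0)
  ~~P: Gödel ¬ of 1 = 0 (operand ≠ 0)
  (~~P -> P): 0 ≤ 0, so result = 1
  ((~~P -> P) -> Q): 1 > 0.5, so result = 0.5
  ~Q: Gödel ¬ of 0.5 = 0 (operand ≠ 0)
  (((~~P -> P) -> Q) \/ ~Q) = max(0.5, 0) = 0.5
Checking all 9 assignments confirms none give a value below 0.50.

0.50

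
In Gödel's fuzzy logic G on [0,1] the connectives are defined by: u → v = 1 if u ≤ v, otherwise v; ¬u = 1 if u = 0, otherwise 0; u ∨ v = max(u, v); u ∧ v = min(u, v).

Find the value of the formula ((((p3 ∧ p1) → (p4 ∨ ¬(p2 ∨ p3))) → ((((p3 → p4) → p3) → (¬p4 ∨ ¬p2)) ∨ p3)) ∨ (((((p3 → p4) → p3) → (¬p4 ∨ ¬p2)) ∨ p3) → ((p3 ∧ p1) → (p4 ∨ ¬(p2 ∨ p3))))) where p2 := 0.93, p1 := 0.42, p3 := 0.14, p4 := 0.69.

(p3 ∧ p1) = min(0.14, 0.42) = 0.14
(p2 ∨ p3) = max(0.93, 0.14) = 0.93
¬(p2 ∨ p3): Gödel ¬ of 0.93 = 0 (operand ≠ 0)
(p4 ∨ ¬(p2 ∨ p3)) = max(0.69, 0) = 0.69
((p3 ∧ p1) → (p4 ∨ ¬(p2 ∨ p3))): 0.14 ≤ 0.69, so result = 1
(p3 → p4): 0.14 ≤ 0.69, so result = 1
((p3 → p4) → p3): 1 > 0.14, so result = 0.14
¬p4: Gödel ¬ of 0.69 = 0 (operand ≠ 0)
¬p2: Gödel ¬ of 0.93 = 0 (operand ≠ 0)
(¬p4 ∨ ¬p2) = max(0, 0) = 0
(((p3 → p4) → p3) → (¬p4 ∨ ¬p2)): 0.14 > 0, so result = 0
((((p3 → p4) → p3) → (¬p4 ∨ ¬p2)) ∨ p3) = max(0, 0.14) = 0.14
(((p3 ∧ p1) → (p4 ∨ ¬(p2 ∨ p3))) → ((((p3 → p4) → p3) → (¬p4 ∨ ¬p2)) ∨ p3)): 1 > 0.14, so result = 0.14
(p3 → p4): 0.14 ≤ 0.69, so result = 1
((p3 → p4) → p3): 1 > 0.14, so result = 0.14
¬p4: Gödel ¬ of 0.69 = 0 (operand ≠ 0)
¬p2: Gödel ¬ of 0.93 = 0 (operand ≠ 0)
(¬p4 ∨ ¬p2) = max(0, 0) = 0
(((p3 → p4) → p3) → (¬p4 ∨ ¬p2)): 0.14 > 0, so result = 0
((((p3 → p4) → p3) → (¬p4 ∨ ¬p2)) ∨ p3) = max(0, 0.14) = 0.14
(p3 ∧ p1) = min(0.14, 0.42) = 0.14
(p2 ∨ p3) = max(0.93, 0.14) = 0.93
¬(p2 ∨ p3): Gödel ¬ of 0.93 = 0 (operand ≠ 0)
(p4 ∨ ¬(p2 ∨ p3)) = max(0.69, 0) = 0.69
((p3 ∧ p1) → (p4 ∨ ¬(p2 ∨ p3))): 0.14 ≤ 0.69, so result = 1
(((((p3 → p4) → p3) → (¬p4 ∨ ¬p2)) ∨ p3) → ((p3 ∧ p1) → (p4 ∨ ¬(p2 ∨ p3)))): 0.14 ≤ 1, so result = 1
((((p3 ∧ p1) → (p4 ∨ ¬(p2 ∨ p3))) → ((((p3 → p4) → p3) → (¬p4 ∨ ¬p2)) ∨ p3)) ∨ (((((p3 → p4) → p3) → (¬p4 ∨ ¬p2)) ∨ p3) → ((p3 ∧ p1) → (p4 ∨ ¬(p2 ∨ p3))))) = max(0.14, 1) = 1

1.00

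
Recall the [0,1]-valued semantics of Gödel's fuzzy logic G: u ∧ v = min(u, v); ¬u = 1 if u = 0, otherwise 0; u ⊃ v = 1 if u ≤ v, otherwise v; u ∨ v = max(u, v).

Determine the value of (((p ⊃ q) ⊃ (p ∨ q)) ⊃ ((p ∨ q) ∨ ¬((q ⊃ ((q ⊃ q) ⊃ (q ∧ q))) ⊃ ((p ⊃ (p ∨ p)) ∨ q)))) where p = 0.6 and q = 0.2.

0.60

(p ⊃ q): 0.6 > 0.2, so result = 0.2
(p ∨ q) = max(0.6, 0.2) = 0.6
((p ⊃ q) ⊃ (p ∨ q)): 0.2 ≤ 0.6, so result = 1
(p ∨ q) = max(0.6, 0.2) = 0.6
(q ⊃ q): 0.2 ≤ 0.2, so result = 1
(q ∧ q) = min(0.2, 0.2) = 0.2
((q ⊃ q) ⊃ (q ∧ q)): 1 > 0.2, so result = 0.2
(q ⊃ ((q ⊃ q) ⊃ (q ∧ q))): 0.2 ≤ 0.2, so result = 1
(p ∨ p) = max(0.6, 0.6) = 0.6
(p ⊃ (p ∨ p)): 0.6 ≤ 0.6, so result = 1
((p ⊃ (p ∨ p)) ∨ q) = max(1, 0.2) = 1
((q ⊃ ((q ⊃ q) ⊃ (q ∧ q))) ⊃ ((p ⊃ (p ∨ p)) ∨ q)): 1 ≤ 1, so result = 1
¬((q ⊃ ((q ⊃ q) ⊃ (q ∧ q))) ⊃ ((p ⊃ (p ∨ p)) ∨ q)): Gödel ¬ of 1 = 0 (operand ≠ 0)
((p ∨ q) ∨ ¬((q ⊃ ((q ⊃ q) ⊃ (q ∧ q))) ⊃ ((p ⊃ (p ∨ p)) ∨ q))) = max(0.6, 0) = 0.6
(((p ⊃ q) ⊃ (p ∨ q)) ⊃ ((p ∨ q) ∨ ¬((q ⊃ ((q ⊃ q) ⊃ (q ∧ q))) ⊃ ((p ⊃ (p ∨ p)) ∨ q)))): 1 > 0.6, so result = 0.6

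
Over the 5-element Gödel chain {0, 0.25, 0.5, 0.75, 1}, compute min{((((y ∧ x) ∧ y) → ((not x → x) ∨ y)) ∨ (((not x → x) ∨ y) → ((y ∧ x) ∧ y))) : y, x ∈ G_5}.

Every assignment gives 1. For instance at y = 0, x = 0:
  (y ∧ x) = min(0, 0) = 0
  ((y ∧ x) ∧ y) = min(0, 0) = 0
  not x: Gödel ¬ of 0 = 1 (operand is 0)
  (not x → x): 1 > 0, so result = 0
  ((not x → x) ∨ y) = max(0, 0) = 0
  (((y ∧ x) ∧ y) → ((not x → x) ∨ y)): 0 ≤ 0, so result = 1
  not x: Gödel ¬ of 0 = 1 (operand is 0)
  (not x → x): 1 > 0, so result = 0
  ((not x → x) ∨ y) = max(0, 0) = 0
  (y ∧ x) = min(0, 0) = 0
  ((y ∧ x) ∧ y) = min(0, 0) = 0
  (((not x → x) ∨ y) → ((y ∧ x) ∧ y)): 0 ≤ 0, so result = 1
  ((((y ∧ x) ∧ y) → ((not x → x) ∨ y)) ∨ (((not x → x) ∨ y) → ((y ∧ x) ∧ y))) = max(1, 1) = 1
All 25 assignments give value 1 — the formula is a G_5-tautology.

1.00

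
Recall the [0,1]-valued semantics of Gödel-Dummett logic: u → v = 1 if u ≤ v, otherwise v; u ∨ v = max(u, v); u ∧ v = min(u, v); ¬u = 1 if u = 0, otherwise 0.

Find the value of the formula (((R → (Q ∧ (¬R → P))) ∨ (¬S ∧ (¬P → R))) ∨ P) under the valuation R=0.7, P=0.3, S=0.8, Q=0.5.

0.50

¬R: Gödel ¬ of 0.7 = 0 (operand ≠ 0)
(¬R → P): 0 ≤ 0.3, so result = 1
(Q ∧ (¬R → P)) = min(0.5, 1) = 0.5
(R → (Q ∧ (¬R → P))): 0.7 > 0.5, so result = 0.5
¬S: Gödel ¬ of 0.8 = 0 (operand ≠ 0)
¬P: Gödel ¬ of 0.3 = 0 (operand ≠ 0)
(¬P → R): 0 ≤ 0.7, so result = 1
(¬S ∧ (¬P → R)) = min(0, 1) = 0
((R → (Q ∧ (¬R → P))) ∨ (¬S ∧ (¬P → R))) = max(0.5, 0) = 0.5
(((R → (Q ∧ (¬R → P))) ∨ (¬S ∧ (¬P → R))) ∨ P) = max(0.5, 0.3) = 0.5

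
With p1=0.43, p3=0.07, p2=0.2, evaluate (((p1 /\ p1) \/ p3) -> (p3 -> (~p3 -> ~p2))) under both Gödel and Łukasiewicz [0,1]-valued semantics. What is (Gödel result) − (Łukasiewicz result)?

Gödel evaluation:
  (p1 /\ p1) = min(0.43, 0.43) = 0.43
  ((p1 /\ p1) \/ p3) = max(0.43, 0.07) = 0.43
  ~p3: Gödel ¬ of 0.07 = 0 (operand ≠ 0)
  ~p2: Gödel ¬ of 0.2 = 0 (operand ≠ 0)
  (~p3 -> ~p2): 0 ≤ 0, so result = 1
  (p3 -> (~p3 -> ~p2)): 0.07 ≤ 1, so result = 1
  (((p1 /\ p1) \/ p3) -> (p3 -> (~p3 -> ~p2))): 0.43 ≤ 1, so result = 1
  Gödel value = 1
Łukasiewicz evaluation:
  (p1 /\ p1) = min(0.43, 0.43) = 0.43
  ((p1 /\ p1) \/ p3) = max(0.43, 0.07) = 0.43
  ~p3: Łukasiewicz ¬ gives 1 − 0.07 = 0.93
  ~p2: Łukasiewicz ¬ gives 1 − 0.2 = 0.8
  (~p3 -> ~p2): min(1, 1 − 0.93 + 0.8) = 0.87
  (p3 -> (~p3 -> ~p2)): min(1, 1 − 0.07 + 0.87) = 1
  (((p1 /\ p1) \/ p3) -> (p3 -> (~p3 -> ~p2))): min(1, 1 − 0.43 + 1) = 1
  Łukasiewicz value = 1
Difference: 1 − 1 = 0.00

0.00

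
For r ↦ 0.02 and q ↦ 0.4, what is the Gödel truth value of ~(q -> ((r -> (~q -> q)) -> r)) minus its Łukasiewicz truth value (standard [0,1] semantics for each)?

Gödel evaluation:
  ~q: Gödel ¬ of 0.4 = 0 (operand ≠ 0)
  (~q -> q): 0 ≤ 0.4, so result = 1
  (r -> (~q -> q)): 0.02 ≤ 1, so result = 1
  ((r -> (~q -> q)) -> r): 1 > 0.02, so result = 0.02
  (q -> ((r -> (~q -> q)) -> r)): 0.4 > 0.02, so result = 0.02
  ~(q -> ((r -> (~q -> q)) -> r)): Gödel ¬ of 0.02 = 0 (operand ≠ 0)
  Gödel value = 0
Łukasiewicz evaluation:
  ~q: Łukasiewicz ¬ gives 1 − 0.4 = 0.6
  (~q -> q): min(1, 1 − 0.6 + 0.4) = 0.8
  (r -> (~q -> q)): min(1, 1 − 0.02 + 0.8) = 1
  ((r -> (~q -> q)) -> r): min(1, 1 − 1 + 0.02) = 0.02
  (q -> ((r -> (~q -> q)) -> r)): min(1, 1 − 0.4 + 0.02) = 0.62
  ~(q -> ((r -> (~q -> q)) -> r)): Łukasiewicz ¬ gives 1 − 0.62 = 0.38
  Łukasiewicz value = 0.38
Difference: 0 − 0.38 = -0.38

-0.38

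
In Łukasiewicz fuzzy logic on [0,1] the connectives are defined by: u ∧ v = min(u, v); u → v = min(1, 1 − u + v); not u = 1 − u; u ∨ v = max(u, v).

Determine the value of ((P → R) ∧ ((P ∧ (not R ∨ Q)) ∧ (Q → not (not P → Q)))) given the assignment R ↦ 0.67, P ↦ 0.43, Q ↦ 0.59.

(P → R): min(1, 1 − 0.43 + 0.67) = 1
not R: Łukasiewicz ¬ gives 1 − 0.67 = 0.33
(not R ∨ Q) = max(0.33, 0.59) = 0.59
(P ∧ (not R ∨ Q)) = min(0.43, 0.59) = 0.43
not P: Łukasiewicz ¬ gives 1 − 0.43 = 0.57
(not P → Q): min(1, 1 − 0.57 + 0.59) = 1
not (not P → Q): Łukasiewicz ¬ gives 1 − 1 = 0
(Q → not (not P → Q)): min(1, 1 − 0.59 + 0) = 0.41
((P ∧ (not R ∨ Q)) ∧ (Q → not (not P → Q))) = min(0.43, 0.41) = 0.41
((P → R) ∧ ((P ∧ (not R ∨ Q)) ∧ (Q → not (not P → Q)))) = min(1, 0.41) = 0.41

0.41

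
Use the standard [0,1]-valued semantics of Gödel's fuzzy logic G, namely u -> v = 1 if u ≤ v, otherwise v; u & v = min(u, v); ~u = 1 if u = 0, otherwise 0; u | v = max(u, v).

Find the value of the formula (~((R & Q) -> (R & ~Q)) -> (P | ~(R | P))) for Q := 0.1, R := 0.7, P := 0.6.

(R & Q) = min(0.7, 0.1) = 0.1
~Q: Gödel ¬ of 0.1 = 0 (operand ≠ 0)
(R & ~Q) = min(0.7, 0) = 0
((R & Q) -> (R & ~Q)): 0.1 > 0, so result = 0
~((R & Q) -> (R & ~Q)): Gödel ¬ of 0 = 1 (operand is 0)
(R | P) = max(0.7, 0.6) = 0.7
~(R | P): Gödel ¬ of 0.7 = 0 (operand ≠ 0)
(P | ~(R | P)) = max(0.6, 0) = 0.6
(~((R & Q) -> (R & ~Q)) -> (P | ~(R | P))): 1 > 0.6, so result = 0.6

0.60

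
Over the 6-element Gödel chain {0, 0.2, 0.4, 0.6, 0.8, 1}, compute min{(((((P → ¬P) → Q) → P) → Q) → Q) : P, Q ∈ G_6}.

The minimum is attained at P = 0, Q = 0.2:
  ¬P: Gödel ¬ of 0 = 1 (operand is 0)
  (P → ¬P): 0 ≤ 1, so result = 1
  ((P → ¬P) → Q): 1 > 0.2, so result = 0.2
  (((P → ¬P) → Q) → P): 0.2 > 0, so result = 0
  ((((P → ¬P) → Q) → P) → Q): 0 ≤ 0.2, so result = 1
  (((((P → ¬P) → Q) → P) → Q) → Q): 1 > 0.2, so result = 0.2
Checking all 36 assignments confirms none give a value below 0.20.

0.20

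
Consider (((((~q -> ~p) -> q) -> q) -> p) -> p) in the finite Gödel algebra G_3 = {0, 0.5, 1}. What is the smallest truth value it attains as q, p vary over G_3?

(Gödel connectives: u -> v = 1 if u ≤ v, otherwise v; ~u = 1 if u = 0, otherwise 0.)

The minimum is attained at q = 0, p = 0.5:
  ~q: Gödel ¬ of 0 = 1 (operand is 0)
  ~p: Gödel ¬ of 0.5 = 0 (operand ≠ 0)
  (~q -> ~p): 1 > 0, so result = 0
  ((~q -> ~p) -> q): 0 ≤ 0, so result = 1
  (((~q -> ~p) -> q) -> q): 1 > 0, so result = 0
  ((((~q -> ~p) -> q) -> q) -> p): 0 ≤ 0.5, so result = 1
  (((((~q -> ~p) -> q) -> q) -> p) -> p): 1 > 0.5, so result = 0.5
Checking all 9 assignments confirms none give a value below 0.50.

0.50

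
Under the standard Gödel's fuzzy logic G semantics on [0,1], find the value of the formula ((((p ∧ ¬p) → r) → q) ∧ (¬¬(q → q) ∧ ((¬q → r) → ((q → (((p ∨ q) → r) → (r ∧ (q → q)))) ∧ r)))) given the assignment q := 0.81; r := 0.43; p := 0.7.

¬p: Gödel ¬ of 0.7 = 0 (operand ≠ 0)
(p ∧ ¬p) = min(0.7, 0) = 0
((p ∧ ¬p) → r): 0 ≤ 0.43, so result = 1
(((p ∧ ¬p) → r) → q): 1 > 0.81, so result = 0.81
(q → q): 0.81 ≤ 0.81, so result = 1
¬(q → q): Gödel ¬ of 1 = 0 (operand ≠ 0)
¬¬(q → q): Gödel ¬ of 0 = 1 (operand is 0)
¬q: Gödel ¬ of 0.81 = 0 (operand ≠ 0)
(¬q → r): 0 ≤ 0.43, so result = 1
(p ∨ q) = max(0.7, 0.81) = 0.81
((p ∨ q) → r): 0.81 > 0.43, so result = 0.43
(q → q): 0.81 ≤ 0.81, so result = 1
(r ∧ (q → q)) = min(0.43, 1) = 0.43
(((p ∨ q) → r) → (r ∧ (q → q))): 0.43 ≤ 0.43, so result = 1
(q → (((p ∨ q) → r) → (r ∧ (q → q)))): 0.81 ≤ 1, so result = 1
((q → (((p ∨ q) → r) → (r ∧ (q → q)))) ∧ r) = min(1, 0.43) = 0.43
((¬q → r) → ((q → (((p ∨ q) → r) → (r ∧ (q → q)))) ∧ r)): 1 > 0.43, so result = 0.43
(¬¬(q → q) ∧ ((¬q → r) → ((q → (((p ∨ q) → r) → (r ∧ (q → q)))) ∧ r))) = min(1, 0.43) = 0.43
((((p ∧ ¬p) → r) → q) ∧ (¬¬(q → q) ∧ ((¬q → r) → ((q → (((p ∨ q) → r) → (r ∧ (q → q)))) ∧ r)))) = min(0.81, 0.43) = 0.43

0.43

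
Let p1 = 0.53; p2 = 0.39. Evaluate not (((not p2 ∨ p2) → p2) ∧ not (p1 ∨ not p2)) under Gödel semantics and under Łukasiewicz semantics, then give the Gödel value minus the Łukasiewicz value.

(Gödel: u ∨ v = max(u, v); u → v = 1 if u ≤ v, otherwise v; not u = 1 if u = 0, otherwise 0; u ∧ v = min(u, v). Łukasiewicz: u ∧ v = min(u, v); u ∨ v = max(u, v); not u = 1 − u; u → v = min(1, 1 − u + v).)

0.39

Gödel evaluation:
  not p2: Gödel ¬ of 0.39 = 0 (operand ≠ 0)
  (not p2 ∨ p2) = max(0, 0.39) = 0.39
  ((not p2 ∨ p2) → p2): 0.39 ≤ 0.39, so result = 1
  not p2: Gödel ¬ of 0.39 = 0 (operand ≠ 0)
  (p1 ∨ not p2) = max(0.53, 0) = 0.53
  not (p1 ∨ not p2): Gödel ¬ of 0.53 = 0 (operand ≠ 0)
  (((not p2 ∨ p2) → p2) ∧ not (p1 ∨ not p2)) = min(1, 0) = 0
  not (((not p2 ∨ p2) → p2) ∧ not (p1 ∨ not p2)): Gödel ¬ of 0 = 1 (operand is 0)
  Gödel value = 1
Łukasiewicz evaluation:
  not p2: Łukasiewicz ¬ gives 1 − 0.39 = 0.61
  (not p2 ∨ p2) = max(0.61, 0.39) = 0.61
  ((not p2 ∨ p2) → p2): min(1, 1 − 0.61 + 0.39) = 0.78
  not p2: Łukasiewicz ¬ gives 1 − 0.39 = 0.61
  (p1 ∨ not p2) = max(0.53, 0.61) = 0.61
  not (p1 ∨ not p2): Łukasiewicz ¬ gives 1 − 0.61 = 0.39
  (((not p2 ∨ p2) → p2) ∧ not (p1 ∨ not p2)) = min(0.78, 0.39) = 0.39
  not (((not p2 ∨ p2) → p2) ∧ not (p1 ∨ not p2)): Łukasiewicz ¬ gives 1 − 0.39 = 0.61
  Łukasiewicz value = 0.61
Difference: 1 − 0.61 = 0.39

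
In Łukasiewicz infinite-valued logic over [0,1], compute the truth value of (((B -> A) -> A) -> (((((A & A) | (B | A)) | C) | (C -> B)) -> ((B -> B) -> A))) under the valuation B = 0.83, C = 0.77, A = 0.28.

0.45

(B -> A): min(1, 1 − 0.83 + 0.28) = 0.45
((B -> A) -> A): min(1, 1 − 0.45 + 0.28) = 0.83
(A & A) = min(0.28, 0.28) = 0.28
(B | A) = max(0.83, 0.28) = 0.83
((A & A) | (B | A)) = max(0.28, 0.83) = 0.83
(((A & A) | (B | A)) | C) = max(0.83, 0.77) = 0.83
(C -> B): min(1, 1 − 0.77 + 0.83) = 1
((((A & A) | (B | A)) | C) | (C -> B)) = max(0.83, 1) = 1
(B -> B): min(1, 1 − 0.83 + 0.83) = 1
((B -> B) -> A): min(1, 1 − 1 + 0.28) = 0.28
(((((A & A) | (B | A)) | C) | (C -> B)) -> ((B -> B) -> A)): min(1, 1 − 1 + 0.28) = 0.28
(((B -> A) -> A) -> (((((A & A) | (B | A)) | C) | (C -> B)) -> ((B -> B) -> A))): min(1, 1 − 0.83 + 0.28) = 0.45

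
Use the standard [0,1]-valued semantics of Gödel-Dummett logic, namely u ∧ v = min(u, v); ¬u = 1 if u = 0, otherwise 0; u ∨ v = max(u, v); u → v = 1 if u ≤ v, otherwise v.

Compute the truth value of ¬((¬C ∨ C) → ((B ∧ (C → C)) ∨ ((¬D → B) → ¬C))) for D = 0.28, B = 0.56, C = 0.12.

¬C: Gödel ¬ of 0.12 = 0 (operand ≠ 0)
(¬C ∨ C) = max(0, 0.12) = 0.12
(C → C): 0.12 ≤ 0.12, so result = 1
(B ∧ (C → C)) = min(0.56, 1) = 0.56
¬D: Gödel ¬ of 0.28 = 0 (operand ≠ 0)
(¬D → B): 0 ≤ 0.56, so result = 1
¬C: Gödel ¬ of 0.12 = 0 (operand ≠ 0)
((¬D → B) → ¬C): 1 > 0, so result = 0
((B ∧ (C → C)) ∨ ((¬D → B) → ¬C)) = max(0.56, 0) = 0.56
((¬C ∨ C) → ((B ∧ (C → C)) ∨ ((¬D → B) → ¬C))): 0.12 ≤ 0.56, so result = 1
¬((¬C ∨ C) → ((B ∧ (C → C)) ∨ ((¬D → B) → ¬C))): Gödel ¬ of 1 = 0 (operand ≠ 0)

0.00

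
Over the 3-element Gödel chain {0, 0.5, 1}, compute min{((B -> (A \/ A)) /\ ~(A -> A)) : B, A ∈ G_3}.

The minimum is attained at B = 0, A = 0:
  (A \/ A) = max(0, 0) = 0
  (B -> (A \/ A)): 0 ≤ 0, so result = 1
  (A -> A): 0 ≤ 0, so result = 1
  ~(A -> A): Gödel ¬ of 1 = 0 (operand ≠ 0)
  ((B -> (A \/ A)) /\ ~(A -> A)) = min(1, 0) = 0
Checking all 9 assignments confirms none give a value below 0.00.

0.00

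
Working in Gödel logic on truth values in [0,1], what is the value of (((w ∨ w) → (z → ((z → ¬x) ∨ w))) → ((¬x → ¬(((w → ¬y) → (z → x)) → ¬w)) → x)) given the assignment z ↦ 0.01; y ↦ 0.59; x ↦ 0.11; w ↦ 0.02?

0.11

(w ∨ w) = max(0.02, 0.02) = 0.02
¬x: Gödel ¬ of 0.11 = 0 (operand ≠ 0)
(z → ¬x): 0.01 > 0, so result = 0
((z → ¬x) ∨ w) = max(0, 0.02) = 0.02
(z → ((z → ¬x) ∨ w)): 0.01 ≤ 0.02, so result = 1
((w ∨ w) → (z → ((z → ¬x) ∨ w))): 0.02 ≤ 1, so result = 1
¬x: Gödel ¬ of 0.11 = 0 (operand ≠ 0)
¬y: Gödel ¬ of 0.59 = 0 (operand ≠ 0)
(w → ¬y): 0.02 > 0, so result = 0
(z → x): 0.01 ≤ 0.11, so result = 1
((w → ¬y) → (z → x)): 0 ≤ 1, so result = 1
¬w: Gödel ¬ of 0.02 = 0 (operand ≠ 0)
(((w → ¬y) → (z → x)) → ¬w): 1 > 0, so result = 0
¬(((w → ¬y) → (z → x)) → ¬w): Gödel ¬ of 0 = 1 (operand is 0)
(¬x → ¬(((w → ¬y) → (z → x)) → ¬w)): 0 ≤ 1, so result = 1
((¬x → ¬(((w → ¬y) → (z → x)) → ¬w)) → x): 1 > 0.11, so result = 0.11
(((w ∨ w) → (z → ((z → ¬x) ∨ w))) → ((¬x → ¬(((w → ¬y) → (z → x)) → ¬w)) → x)): 1 > 0.11, so result = 0.11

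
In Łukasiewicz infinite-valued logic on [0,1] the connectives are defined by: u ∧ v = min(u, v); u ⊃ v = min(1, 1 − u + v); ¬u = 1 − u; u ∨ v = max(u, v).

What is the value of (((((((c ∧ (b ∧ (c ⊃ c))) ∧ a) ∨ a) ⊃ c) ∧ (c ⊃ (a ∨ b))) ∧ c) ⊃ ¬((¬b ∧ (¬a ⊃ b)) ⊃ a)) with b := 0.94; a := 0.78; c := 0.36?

0.64

(c ⊃ c): min(1, 1 − 0.36 + 0.36) = 1
(b ∧ (c ⊃ c)) = min(0.94, 1) = 0.94
(c ∧ (b ∧ (c ⊃ c))) = min(0.36, 0.94) = 0.36
((c ∧ (b ∧ (c ⊃ c))) ∧ a) = min(0.36, 0.78) = 0.36
(((c ∧ (b ∧ (c ⊃ c))) ∧ a) ∨ a) = max(0.36, 0.78) = 0.78
((((c ∧ (b ∧ (c ⊃ c))) ∧ a) ∨ a) ⊃ c): min(1, 1 − 0.78 + 0.36) = 0.58
(a ∨ b) = max(0.78, 0.94) = 0.94
(c ⊃ (a ∨ b)): min(1, 1 − 0.36 + 0.94) = 1
(((((c ∧ (b ∧ (c ⊃ c))) ∧ a) ∨ a) ⊃ c) ∧ (c ⊃ (a ∨ b))) = min(0.58, 1) = 0.58
((((((c ∧ (b ∧ (c ⊃ c))) ∧ a) ∨ a) ⊃ c) ∧ (c ⊃ (a ∨ b))) ∧ c) = min(0.58, 0.36) = 0.36
¬b: Łukasiewicz ¬ gives 1 − 0.94 = 0.06
¬a: Łukasiewicz ¬ gives 1 − 0.78 = 0.22
(¬a ⊃ b): min(1, 1 − 0.22 + 0.94) = 1
(¬b ∧ (¬a ⊃ b)) = min(0.06, 1) = 0.06
((¬b ∧ (¬a ⊃ b)) ⊃ a): min(1, 1 − 0.06 + 0.78) = 1
¬((¬b ∧ (¬a ⊃ b)) ⊃ a): Łukasiewicz ¬ gives 1 − 1 = 0
(((((((c ∧ (b ∧ (c ⊃ c))) ∧ a) ∨ a) ⊃ c) ∧ (c ⊃ (a ∨ b))) ∧ c) ⊃ ¬((¬b ∧ (¬a ⊃ b)) ⊃ a)): min(1, 1 − 0.36 + 0) = 0.64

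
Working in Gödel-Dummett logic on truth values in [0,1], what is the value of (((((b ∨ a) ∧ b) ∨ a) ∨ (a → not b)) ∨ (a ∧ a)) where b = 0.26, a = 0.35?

(b ∨ a) = max(0.26, 0.35) = 0.35
((b ∨ a) ∧ b) = min(0.35, 0.26) = 0.26
(((b ∨ a) ∧ b) ∨ a) = max(0.26, 0.35) = 0.35
not b: Gödel ¬ of 0.26 = 0 (operand ≠ 0)
(a → not b): 0.35 > 0, so result = 0
((((b ∨ a) ∧ b) ∨ a) ∨ (a → not b)) = max(0.35, 0) = 0.35
(a ∧ a) = min(0.35, 0.35) = 0.35
(((((b ∨ a) ∧ b) ∨ a) ∨ (a → not b)) ∨ (a ∧ a)) = max(0.35, 0.35) = 0.35

0.35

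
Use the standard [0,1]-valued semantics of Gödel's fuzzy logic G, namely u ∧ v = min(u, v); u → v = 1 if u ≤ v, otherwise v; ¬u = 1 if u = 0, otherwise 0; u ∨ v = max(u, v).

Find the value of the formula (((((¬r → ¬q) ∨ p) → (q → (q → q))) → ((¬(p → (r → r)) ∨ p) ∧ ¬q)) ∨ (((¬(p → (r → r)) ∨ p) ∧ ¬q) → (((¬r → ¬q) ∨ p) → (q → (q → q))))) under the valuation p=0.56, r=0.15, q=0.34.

1.00

¬r: Gödel ¬ of 0.15 = 0 (operand ≠ 0)
¬q: Gödel ¬ of 0.34 = 0 (operand ≠ 0)
(¬r → ¬q): 0 ≤ 0, so result = 1
((¬r → ¬q) ∨ p) = max(1, 0.56) = 1
(q → q): 0.34 ≤ 0.34, so result = 1
(q → (q → q)): 0.34 ≤ 1, so result = 1
(((¬r → ¬q) ∨ p) → (q → (q → q))): 1 ≤ 1, so result = 1
(r → r): 0.15 ≤ 0.15, so result = 1
(p → (r → r)): 0.56 ≤ 1, so result = 1
¬(p → (r → r)): Gödel ¬ of 1 = 0 (operand ≠ 0)
(¬(p → (r → r)) ∨ p) = max(0, 0.56) = 0.56
¬q: Gödel ¬ of 0.34 = 0 (operand ≠ 0)
((¬(p → (r → r)) ∨ p) ∧ ¬q) = min(0.56, 0) = 0
((((¬r → ¬q) ∨ p) → (q → (q → q))) → ((¬(p → (r → r)) ∨ p) ∧ ¬q)): 1 > 0, so result = 0
(r → r): 0.15 ≤ 0.15, so result = 1
(p → (r → r)): 0.56 ≤ 1, so result = 1
¬(p → (r → r)): Gödel ¬ of 1 = 0 (operand ≠ 0)
(¬(p → (r → r)) ∨ p) = max(0, 0.56) = 0.56
¬q: Gödel ¬ of 0.34 = 0 (operand ≠ 0)
((¬(p → (r → r)) ∨ p) ∧ ¬q) = min(0.56, 0) = 0
¬r: Gödel ¬ of 0.15 = 0 (operand ≠ 0)
¬q: Gödel ¬ of 0.34 = 0 (operand ≠ 0)
(¬r → ¬q): 0 ≤ 0, so result = 1
((¬r → ¬q) ∨ p) = max(1, 0.56) = 1
(q → q): 0.34 ≤ 0.34, so result = 1
(q → (q → q)): 0.34 ≤ 1, so result = 1
(((¬r → ¬q) ∨ p) → (q → (q → q))): 1 ≤ 1, so result = 1
(((¬(p → (r → r)) ∨ p) ∧ ¬q) → (((¬r → ¬q) ∨ p) → (q → (q → q)))): 0 ≤ 1, so result = 1
(((((¬r → ¬q) ∨ p) → (q → (q → q))) → ((¬(p → (r → r)) ∨ p) ∧ ¬q)) ∨ (((¬(p → (r → r)) ∨ p) ∧ ¬q) → (((¬r → ¬q) ∨ p) → (q → (q → q))))) = max(0, 1) = 1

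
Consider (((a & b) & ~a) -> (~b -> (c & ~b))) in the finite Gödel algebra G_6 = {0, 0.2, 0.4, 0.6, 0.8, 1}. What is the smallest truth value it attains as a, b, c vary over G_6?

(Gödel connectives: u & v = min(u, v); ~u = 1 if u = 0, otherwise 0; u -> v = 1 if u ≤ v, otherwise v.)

Every assignment gives 1. For instance at a = 0, b = 0, c = 0:
  (a & b) = min(0, 0) = 0
  ~a: Gödel ¬ of 0 = 1 (operand is 0)
  ((a & b) & ~a) = min(0, 1) = 0
  ~b: Gödel ¬ of 0 = 1 (operand is 0)
  ~b: Gödel ¬ of 0 = 1 (operand is 0)
  (c & ~b) = min(0, 1) = 0
  (~b -> (c & ~b)): 1 > 0, so result = 0
  (((a & b) & ~a) -> (~b -> (c & ~b))): 0 ≤ 0, so result = 1
All 216 assignments give value 1 — the formula is a G_6-tautology.

1.00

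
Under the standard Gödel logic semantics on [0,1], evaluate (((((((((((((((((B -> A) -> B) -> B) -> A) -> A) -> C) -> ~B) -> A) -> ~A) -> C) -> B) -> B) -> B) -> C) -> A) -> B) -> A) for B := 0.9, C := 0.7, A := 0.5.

0.50

(B -> A): 0.9 > 0.5, so result = 0.5
((B -> A) -> B): 0.5 ≤ 0.9, so result = 1
(((B -> A) -> B) -> B): 1 > 0.9, so result = 0.9
((((B -> A) -> B) -> B) -> A): 0.9 > 0.5, so result = 0.5
(((((B -> A) -> B) -> B) -> A) -> A): 0.5 ≤ 0.5, so result = 1
((((((B -> A) -> B) -> B) -> A) -> A) -> C): 1 > 0.7, so result = 0.7
~B: Gödel ¬ of 0.9 = 0 (operand ≠ 0)
(((((((B -> A) -> B) -> B) -> A) -> A) -> C) -> ~B): 0.7 > 0, so result = 0
((((((((B -> A) -> B) -> B) -> A) -> A) -> C) -> ~B) -> A): 0 ≤ 0.5, so result = 1
~A: Gödel ¬ of 0.5 = 0 (operand ≠ 0)
(((((((((B -> A) -> B) -> B) -> A) -> A) -> C) -> ~B) -> A) -> ~A): 1 > 0, so result = 0
((((((((((B -> A) -> B) -> B) -> A) -> A) -> C) -> ~B) -> A) -> ~A) -> C): 0 ≤ 0.7, so result = 1
(((((((((((B -> A) -> B) -> B) -> A) -> A) -> C) -> ~B) -> A) -> ~A) -> C) -> B): 1 > 0.9, so result = 0.9
((((((((((((B -> A) -> B) -> B) -> A) -> A) -> C) -> ~B) -> A) -> ~A) -> C) -> B) -> B): 0.9 ≤ 0.9, so result = 1
(((((((((((((B -> A) -> B) -> B) -> A) -> A) -> C) -> ~B) -> A) -> ~A) -> C) -> B) -> B) -> B): 1 > 0.9, so result = 0.9
((((((((((((((B -> A) -> B) -> B) -> A) -> A) -> C) -> ~B) -> A) -> ~A) -> C) -> B) -> B) -> B) -> C): 0.9 > 0.7, so result = 0.7
(((((((((((((((B -> A) -> B) -> B) -> A) -> A) -> C) -> ~B) -> A) -> ~A) -> C) -> B) -> B) -> B) -> C) -> A): 0.7 > 0.5, so result = 0.5
((((((((((((((((B -> A) -> B) -> B) -> A) -> A) -> C) -> ~B) -> A) -> ~A) -> C) -> B) -> B) -> B) -> C) -> A) -> B): 0.5 ≤ 0.9, so result = 1
(((((((((((((((((B -> A) -> B) -> B) -> A) -> A) -> C) -> ~B) -> A) -> ~A) -> C) -> B) -> B) -> B) -> C) -> A) -> B) -> A): 1 > 0.5, so result = 0.5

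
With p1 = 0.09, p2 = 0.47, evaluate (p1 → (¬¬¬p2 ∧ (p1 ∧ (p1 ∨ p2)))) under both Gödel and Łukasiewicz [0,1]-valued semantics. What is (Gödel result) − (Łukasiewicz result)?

-1.00

Gödel evaluation:
  ¬p2: Gödel ¬ of 0.47 = 0 (operand ≠ 0)
  ¬¬p2: Gödel ¬ of 0 = 1 (operand is 0)
  ¬¬¬p2: Gödel ¬ of 1 = 0 (operand ≠ 0)
  (p1 ∨ p2) = max(0.09, 0.47) = 0.47
  (p1 ∧ (p1 ∨ p2)) = min(0.09, 0.47) = 0.09
  (¬¬¬p2 ∧ (p1 ∧ (p1 ∨ p2))) = min(0, 0.09) = 0
  (p1 → (¬¬¬p2 ∧ (p1 ∧ (p1 ∨ p2)))): 0.09 > 0, so result = 0
  Gödel value = 0
Łukasiewicz evaluation:
  ¬p2: Łukasiewicz ¬ gives 1 − 0.47 = 0.53
  ¬¬p2: Łukasiewicz ¬ gives 1 − 0.53 = 0.47
  ¬¬¬p2: Łukasiewicz ¬ gives 1 − 0.47 = 0.53
  (p1 ∨ p2) = max(0.09, 0.47) = 0.47
  (p1 ∧ (p1 ∨ p2)) = min(0.09, 0.47) = 0.09
  (¬¬¬p2 ∧ (p1 ∧ (p1 ∨ p2))) = min(0.53, 0.09) = 0.09
  (p1 → (¬¬¬p2 ∧ (p1 ∧ (p1 ∨ p2)))): min(1, 1 − 0.09 + 0.09) = 1
  Łukasiewicz value = 1
Difference: 0 − 1 = -1.00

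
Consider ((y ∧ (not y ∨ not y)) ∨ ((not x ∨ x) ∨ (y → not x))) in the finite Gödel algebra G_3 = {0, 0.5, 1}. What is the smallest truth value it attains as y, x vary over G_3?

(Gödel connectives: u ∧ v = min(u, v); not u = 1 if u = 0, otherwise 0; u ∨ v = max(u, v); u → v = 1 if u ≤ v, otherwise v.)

The minimum is attained at y = 0.5, x = 0.5:
  not y: Gödel ¬ of 0.5 = 0 (operand ≠ 0)
  not y: Gödel ¬ of 0.5 = 0 (operand ≠ 0)
  (not y ∨ not y) = max(0, 0) = 0
  (y ∧ (not y ∨ not y)) = min(0.5, 0) = 0
  not x: Gödel ¬ of 0.5 = 0 (operand ≠ 0)
  (not x ∨ x) = max(0, 0.5) = 0.5
  not x: Gödel ¬ of 0.5 = 0 (operand ≠ 0)
  (y → not x): 0.5 > 0, so result = 0
  ((not x ∨ x) ∨ (y → not x)) = max(0.5, 0) = 0.5
  ((y ∧ (not y ∨ not y)) ∨ ((not x ∨ x) ∨ (y → not x))) = max(0, 0.5) = 0.5
Checking all 9 assignments confirms none give a value below 0.50.

0.50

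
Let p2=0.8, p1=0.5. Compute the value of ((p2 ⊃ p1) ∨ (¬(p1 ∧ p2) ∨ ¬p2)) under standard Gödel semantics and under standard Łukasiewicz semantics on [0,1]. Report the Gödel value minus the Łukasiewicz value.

Gödel evaluation:
  (p2 ⊃ p1): 0.8 > 0.5, so result = 0.5
  (p1 ∧ p2) = min(0.5, 0.8) = 0.5
  ¬(p1 ∧ p2): Gödel ¬ of 0.5 = 0 (operand ≠ 0)
  ¬p2: Gödel ¬ of 0.8 = 0 (operand ≠ 0)
  (¬(p1 ∧ p2) ∨ ¬p2) = max(0, 0) = 0
  ((p2 ⊃ p1) ∨ (¬(p1 ∧ p2) ∨ ¬p2)) = max(0.5, 0) = 0.5
  Gödel value = 0.5
Łukasiewicz evaluation:
  (p2 ⊃ p1): min(1, 1 − 0.8 + 0.5) = 0.7
  (p1 ∧ p2) = min(0.5, 0.8) = 0.5
  ¬(p1 ∧ p2): Łukasiewicz ¬ gives 1 − 0.5 = 0.5
  ¬p2: Łukasiewicz ¬ gives 1 − 0.8 = 0.2
  (¬(p1 ∧ p2) ∨ ¬p2) = max(0.5, 0.2) = 0.5
  ((p2 ⊃ p1) ∨ (¬(p1 ∧ p2) ∨ ¬p2)) = max(0.7, 0.5) = 0.7
  Łukasiewicz value = 0.7
Difference: 0.5 − 0.7 = -0.20

-0.20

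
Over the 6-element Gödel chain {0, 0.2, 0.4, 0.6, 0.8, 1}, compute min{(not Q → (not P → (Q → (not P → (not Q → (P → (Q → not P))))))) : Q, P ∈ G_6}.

Every assignment gives 1. For instance at Q = 0, P = 0:
  not Q: Gödel ¬ of 0 = 1 (operand is 0)
  not P: Gödel ¬ of 0 = 1 (operand is 0)
  not P: Gödel ¬ of 0 = 1 (operand is 0)
  not Q: Gödel ¬ of 0 = 1 (operand is 0)
  not P: Gödel ¬ of 0 = 1 (operand is 0)
  (Q → not P): 0 ≤ 1, so result = 1
  (P → (Q → not P)): 0 ≤ 1, so result = 1
  (not Q → (P → (Q → not P))): 1 ≤ 1, so result = 1
  (not P → (not Q → (P → (Q → not P)))): 1 ≤ 1, so result = 1
  (Q → (not P → (not Q → (P → (Q → not P))))): 0 ≤ 1, so result = 1
  (not P → (Q → (not P → (not Q → (P → (Q → not P)))))): 1 ≤ 1, so result = 1
  (not Q → (not P → (Q → (not P → (not Q → (P → (Q → not P))))))): 1 ≤ 1, so result = 1
All 36 assignments give value 1 — the formula is a G_6-tautology.

1.00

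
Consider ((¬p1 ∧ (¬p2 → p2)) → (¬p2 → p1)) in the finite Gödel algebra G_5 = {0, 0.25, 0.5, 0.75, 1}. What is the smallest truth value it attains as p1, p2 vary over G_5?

Every assignment gives 1. For instance at p1 = 0, p2 = 0:
  ¬p1: Gödel ¬ of 0 = 1 (operand is 0)
  ¬p2: Gödel ¬ of 0 = 1 (operand is 0)
  (¬p2 → p2): 1 > 0, so result = 0
  (¬p1 ∧ (¬p2 → p2)) = min(1, 0) = 0
  ¬p2: Gödel ¬ of 0 = 1 (operand is 0)
  (¬p2 → p1): 1 > 0, so result = 0
  ((¬p1 ∧ (¬p2 → p2)) → (¬p2 → p1)): 0 ≤ 0, so result = 1
All 25 assignments give value 1 — the formula is a G_5-tautology.

1.00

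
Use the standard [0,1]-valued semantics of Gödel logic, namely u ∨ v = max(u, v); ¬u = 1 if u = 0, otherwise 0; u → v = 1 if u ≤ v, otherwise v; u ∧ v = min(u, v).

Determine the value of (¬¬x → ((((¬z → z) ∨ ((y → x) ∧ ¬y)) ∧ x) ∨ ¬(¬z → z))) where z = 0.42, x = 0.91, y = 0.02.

¬x: Gödel ¬ of 0.91 = 0 (operand ≠ 0)
¬¬x: Gödel ¬ of 0 = 1 (operand is 0)
¬z: Gödel ¬ of 0.42 = 0 (operand ≠ 0)
(¬z → z): 0 ≤ 0.42, so result = 1
(y → x): 0.02 ≤ 0.91, so result = 1
¬y: Gödel ¬ of 0.02 = 0 (operand ≠ 0)
((y → x) ∧ ¬y) = min(1, 0) = 0
((¬z → z) ∨ ((y → x) ∧ ¬y)) = max(1, 0) = 1
(((¬z → z) ∨ ((y → x) ∧ ¬y)) ∧ x) = min(1, 0.91) = 0.91
¬z: Gödel ¬ of 0.42 = 0 (operand ≠ 0)
(¬z → z): 0 ≤ 0.42, so result = 1
¬(¬z → z): Gödel ¬ of 1 = 0 (operand ≠ 0)
((((¬z → z) ∨ ((y → x) ∧ ¬y)) ∧ x) ∨ ¬(¬z → z)) = max(0.91, 0) = 0.91
(¬¬x → ((((¬z → z) ∨ ((y → x) ∧ ¬y)) ∧ x) ∨ ¬(¬z → z))): 1 > 0.91, so result = 0.91

0.91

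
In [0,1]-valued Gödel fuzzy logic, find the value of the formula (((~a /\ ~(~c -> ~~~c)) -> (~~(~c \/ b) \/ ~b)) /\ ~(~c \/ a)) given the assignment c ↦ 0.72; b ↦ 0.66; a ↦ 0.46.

0.00

~a: Gödel ¬ of 0.46 = 0 (operand ≠ 0)
~c: Gödel ¬ of 0.72 = 0 (operand ≠ 0)
~c: Gödel ¬ of 0.72 = 0 (operand ≠ 0)
~~c: Gödel ¬ of 0 = 1 (operand is 0)
~~~c: Gödel ¬ of 1 = 0 (operand ≠ 0)
(~c -> ~~~c): 0 ≤ 0, so result = 1
~(~c -> ~~~c): Gödel ¬ of 1 = 0 (operand ≠ 0)
(~a /\ ~(~c -> ~~~c)) = min(0, 0) = 0
~c: Gödel ¬ of 0.72 = 0 (operand ≠ 0)
(~c \/ b) = max(0, 0.66) = 0.66
~(~c \/ b): Gödel ¬ of 0.66 = 0 (operand ≠ 0)
~~(~c \/ b): Gödel ¬ of 0 = 1 (operand is 0)
~b: Gödel ¬ of 0.66 = 0 (operand ≠ 0)
(~~(~c \/ b) \/ ~b) = max(1, 0) = 1
((~a /\ ~(~c -> ~~~c)) -> (~~(~c \/ b) \/ ~b)): 0 ≤ 1, so result = 1
~c: Gödel ¬ of 0.72 = 0 (operand ≠ 0)
(~c \/ a) = max(0, 0.46) = 0.46
~(~c \/ a): Gödel ¬ of 0.46 = 0 (operand ≠ 0)
(((~a /\ ~(~c -> ~~~c)) -> (~~(~c \/ b) \/ ~b)) /\ ~(~c \/ a)) = min(1, 0) = 0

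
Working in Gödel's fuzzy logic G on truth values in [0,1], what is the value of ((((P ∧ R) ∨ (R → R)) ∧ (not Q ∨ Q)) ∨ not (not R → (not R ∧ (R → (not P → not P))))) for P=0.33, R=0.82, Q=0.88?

(P ∧ R) = min(0.33, 0.82) = 0.33
(R → R): 0.82 ≤ 0.82, so result = 1
((P ∧ R) ∨ (R → R)) = max(0.33, 1) = 1
not Q: Gödel ¬ of 0.88 = 0 (operand ≠ 0)
(not Q ∨ Q) = max(0, 0.88) = 0.88
(((P ∧ R) ∨ (R → R)) ∧ (not Q ∨ Q)) = min(1, 0.88) = 0.88
not R: Gödel ¬ of 0.82 = 0 (operand ≠ 0)
not R: Gödel ¬ of 0.82 = 0 (operand ≠ 0)
not P: Gödel ¬ of 0.33 = 0 (operand ≠ 0)
not P: Gödel ¬ of 0.33 = 0 (operand ≠ 0)
(not P → not P): 0 ≤ 0, so result = 1
(R → (not P → not P)): 0.82 ≤ 1, so result = 1
(not R ∧ (R → (not P → not P))) = min(0, 1) = 0
(not R → (not R ∧ (R → (not P → not P)))): 0 ≤ 0, so result = 1
not (not R → (not R ∧ (R → (not P → not P)))): Gödel ¬ of 1 = 0 (operand ≠ 0)
((((P ∧ R) ∨ (R → R)) ∧ (not Q ∨ Q)) ∨ not (not R → (not R ∧ (R → (not P → not P))))) = max(0.88, 0) = 0.88

0.88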